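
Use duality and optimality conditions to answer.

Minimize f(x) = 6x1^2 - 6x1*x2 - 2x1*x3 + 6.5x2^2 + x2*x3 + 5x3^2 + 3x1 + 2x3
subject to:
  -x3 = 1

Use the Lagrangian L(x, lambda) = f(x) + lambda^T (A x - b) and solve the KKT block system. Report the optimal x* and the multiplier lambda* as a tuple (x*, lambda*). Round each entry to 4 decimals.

Form the Lagrangian:
  L(x, lambda) = (1/2) x^T Q x + c^T x + lambda^T (A x - b)
Stationarity (grad_x L = 0): Q x + c + A^T lambda = 0.
Primal feasibility: A x = b.

This gives the KKT block system:
  [ Q   A^T ] [ x     ]   [-c ]
  [ A    0  ] [ lambda ] = [ b ]

Solving the linear system:
  x*      = (-0.4917, -0.15, -1)
  lambda* = (-7.1667)
  f(x*)   = 1.8458

x* = (-0.4917, -0.15, -1), lambda* = (-7.1667)


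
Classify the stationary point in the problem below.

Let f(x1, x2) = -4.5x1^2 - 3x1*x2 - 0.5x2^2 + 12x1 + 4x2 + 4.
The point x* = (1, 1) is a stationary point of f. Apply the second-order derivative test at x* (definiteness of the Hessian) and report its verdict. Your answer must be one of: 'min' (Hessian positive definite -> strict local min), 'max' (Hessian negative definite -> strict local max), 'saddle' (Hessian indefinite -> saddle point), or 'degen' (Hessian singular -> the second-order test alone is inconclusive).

Compute the Hessian H = grad^2 f:
  H = [[-9, -3], [-3, -1]]
Verify stationarity: grad f(x*) = H x* + g = (0, 0).
Eigenvalues of H: -10, 0.
H has a zero eigenvalue (singular; negative semidefinite but not definite), so H is neither positive definite, negative definite, nor indefinite. The second-order test alone is inconclusive -> degen.
(Indeed, f is constant along the null direction of H through x*, so x* is not a strict local extremum.)

degen


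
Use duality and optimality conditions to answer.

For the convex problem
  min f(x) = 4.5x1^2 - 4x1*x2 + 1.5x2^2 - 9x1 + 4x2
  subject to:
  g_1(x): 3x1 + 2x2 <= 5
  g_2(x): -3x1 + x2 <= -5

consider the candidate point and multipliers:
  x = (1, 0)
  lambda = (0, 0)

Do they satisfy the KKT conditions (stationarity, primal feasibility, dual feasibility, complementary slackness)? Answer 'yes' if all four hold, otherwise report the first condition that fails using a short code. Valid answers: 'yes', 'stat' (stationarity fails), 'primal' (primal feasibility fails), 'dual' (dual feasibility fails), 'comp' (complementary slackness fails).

Gradient of f: grad f(x) = Q x + c = (0, 0)
Constraint values g_i(x) = a_i^T x - b_i:
  g_1((1, 0)) = -2
  g_2((1, 0)) = 2
Stationarity residual: grad f(x) + sum_i lambda_i a_i = (0, 0)
  -> stationarity OK
Primal feasibility (all g_i <= 0): FAILS
Dual feasibility (all lambda_i >= 0): OK
Complementary slackness (lambda_i * g_i(x) = 0 for all i): OK

Verdict: the first failing condition is primal_feasibility -> primal.

primal


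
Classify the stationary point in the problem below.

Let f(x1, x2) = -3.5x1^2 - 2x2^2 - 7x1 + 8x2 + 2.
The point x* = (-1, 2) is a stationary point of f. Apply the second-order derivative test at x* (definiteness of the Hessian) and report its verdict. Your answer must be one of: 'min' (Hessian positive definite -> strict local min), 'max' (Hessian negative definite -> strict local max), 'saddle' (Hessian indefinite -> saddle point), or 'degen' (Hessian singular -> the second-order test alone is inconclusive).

Compute the Hessian H = grad^2 f:
  H = [[-7, 0], [0, -4]]
Verify stationarity: grad f(x*) = H x* + g = (0, 0).
Eigenvalues of H: -7, -4.
Both eigenvalues < 0, so H is negative definite -> x* is a strict local max.

max


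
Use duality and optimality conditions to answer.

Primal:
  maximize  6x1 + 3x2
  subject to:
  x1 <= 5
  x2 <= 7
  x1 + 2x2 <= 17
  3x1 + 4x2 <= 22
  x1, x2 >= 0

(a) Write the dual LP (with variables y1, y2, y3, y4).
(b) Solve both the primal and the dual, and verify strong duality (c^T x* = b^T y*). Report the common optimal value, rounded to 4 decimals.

The standard primal-dual pair for 'max c^T x s.t. A x <= b, x >= 0' is:
  Dual:  min b^T y  s.t.  A^T y >= c,  y >= 0.

So the dual LP is:
  minimize  5y1 + 7y2 + 17y3 + 22y4
  subject to:
    y1 + y3 + 3y4 >= 6
    y2 + 2y3 + 4y4 >= 3
    y1, y2, y3, y4 >= 0

Solving the primal: x* = (5, 1.75).
  primal value c^T x* = 35.25.
Solving the dual: y* = (3.75, 0, 0, 0.75).
  dual value b^T y* = 35.25.
Strong duality: c^T x* = b^T y*. Confirmed.

35.25


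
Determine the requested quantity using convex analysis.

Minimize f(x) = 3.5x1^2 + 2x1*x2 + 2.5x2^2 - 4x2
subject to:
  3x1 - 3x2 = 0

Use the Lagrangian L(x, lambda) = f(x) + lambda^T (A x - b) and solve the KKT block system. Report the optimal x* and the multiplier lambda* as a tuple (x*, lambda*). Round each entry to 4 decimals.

Form the Lagrangian:
  L(x, lambda) = (1/2) x^T Q x + c^T x + lambda^T (A x - b)
Stationarity (grad_x L = 0): Q x + c + A^T lambda = 0.
Primal feasibility: A x = b.

This gives the KKT block system:
  [ Q   A^T ] [ x     ]   [-c ]
  [ A    0  ] [ lambda ] = [ b ]

Solving the linear system:
  x*      = (0.25, 0.25)
  lambda* = (-0.75)
  f(x*)   = -0.5

x* = (0.25, 0.25), lambda* = (-0.75)


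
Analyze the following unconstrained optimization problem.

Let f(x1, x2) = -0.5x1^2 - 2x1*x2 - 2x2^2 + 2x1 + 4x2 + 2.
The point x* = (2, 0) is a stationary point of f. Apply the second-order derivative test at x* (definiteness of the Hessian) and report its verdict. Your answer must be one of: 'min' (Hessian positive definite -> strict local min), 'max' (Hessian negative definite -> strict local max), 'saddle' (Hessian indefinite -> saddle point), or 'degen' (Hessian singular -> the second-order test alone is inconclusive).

Compute the Hessian H = grad^2 f:
  H = [[-1, -2], [-2, -4]]
Verify stationarity: grad f(x*) = H x* + g = (0, 0).
Eigenvalues of H: -5, 0.
H has a zero eigenvalue (singular; negative semidefinite but not definite), so H is neither positive definite, negative definite, nor indefinite. The second-order test alone is inconclusive -> degen.
(Indeed, f is constant along the null direction of H through x*, so x* is not a strict local extremum.)

degen


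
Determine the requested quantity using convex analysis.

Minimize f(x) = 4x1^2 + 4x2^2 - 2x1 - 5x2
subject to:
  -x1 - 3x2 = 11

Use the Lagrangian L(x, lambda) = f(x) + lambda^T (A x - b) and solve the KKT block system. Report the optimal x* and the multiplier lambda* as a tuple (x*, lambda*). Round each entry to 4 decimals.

Form the Lagrangian:
  L(x, lambda) = (1/2) x^T Q x + c^T x + lambda^T (A x - b)
Stationarity (grad_x L = 0): Q x + c + A^T lambda = 0.
Primal feasibility: A x = b.

This gives the KKT block system:
  [ Q   A^T ] [ x     ]   [-c ]
  [ A    0  ] [ lambda ] = [ b ]

Solving the linear system:
  x*      = (-1.0625, -3.3125)
  lambda* = (-10.5)
  f(x*)   = 67.0938

x* = (-1.0625, -3.3125), lambda* = (-10.5)


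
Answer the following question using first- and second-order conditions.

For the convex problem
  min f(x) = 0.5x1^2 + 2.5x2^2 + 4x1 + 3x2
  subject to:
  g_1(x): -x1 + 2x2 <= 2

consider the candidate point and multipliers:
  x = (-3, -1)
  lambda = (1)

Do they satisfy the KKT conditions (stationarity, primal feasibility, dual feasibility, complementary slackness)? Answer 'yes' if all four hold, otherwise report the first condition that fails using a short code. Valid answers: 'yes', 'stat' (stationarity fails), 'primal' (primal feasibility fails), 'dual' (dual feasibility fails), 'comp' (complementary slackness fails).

Gradient of f: grad f(x) = Q x + c = (1, -2)
Constraint values g_i(x) = a_i^T x - b_i:
  g_1((-3, -1)) = -1
Stationarity residual: grad f(x) + sum_i lambda_i a_i = (0, 0)
  -> stationarity OK
Primal feasibility (all g_i <= 0): OK
Dual feasibility (all lambda_i >= 0): OK
Complementary slackness (lambda_i * g_i(x) = 0 for all i): FAILS

Verdict: the first failing condition is complementary_slackness -> comp.

comp


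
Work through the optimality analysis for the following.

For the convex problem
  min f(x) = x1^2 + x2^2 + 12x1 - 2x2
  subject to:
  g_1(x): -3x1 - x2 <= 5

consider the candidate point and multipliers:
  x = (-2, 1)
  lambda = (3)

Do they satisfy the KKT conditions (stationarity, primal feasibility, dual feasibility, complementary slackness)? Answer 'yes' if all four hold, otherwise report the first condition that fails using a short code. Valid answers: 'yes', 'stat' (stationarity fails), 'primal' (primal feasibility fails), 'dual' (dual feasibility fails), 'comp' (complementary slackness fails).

Gradient of f: grad f(x) = Q x + c = (8, 0)
Constraint values g_i(x) = a_i^T x - b_i:
  g_1((-2, 1)) = 0
Stationarity residual: grad f(x) + sum_i lambda_i a_i = (-1, -3)
  -> stationarity FAILS
Primal feasibility (all g_i <= 0): OK
Dual feasibility (all lambda_i >= 0): OK
Complementary slackness (lambda_i * g_i(x) = 0 for all i): OK

Verdict: the first failing condition is stationarity -> stat.

stat


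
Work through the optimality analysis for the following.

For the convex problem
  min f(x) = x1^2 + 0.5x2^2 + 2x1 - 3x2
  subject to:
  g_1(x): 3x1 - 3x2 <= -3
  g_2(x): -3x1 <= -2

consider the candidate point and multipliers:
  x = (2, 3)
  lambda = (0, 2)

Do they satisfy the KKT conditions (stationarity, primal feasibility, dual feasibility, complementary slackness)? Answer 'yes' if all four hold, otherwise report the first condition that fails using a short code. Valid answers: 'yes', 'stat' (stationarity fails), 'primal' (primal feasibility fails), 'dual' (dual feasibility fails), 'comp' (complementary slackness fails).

Gradient of f: grad f(x) = Q x + c = (6, 0)
Constraint values g_i(x) = a_i^T x - b_i:
  g_1((2, 3)) = 0
  g_2((2, 3)) = -4
Stationarity residual: grad f(x) + sum_i lambda_i a_i = (0, 0)
  -> stationarity OK
Primal feasibility (all g_i <= 0): OK
Dual feasibility (all lambda_i >= 0): OK
Complementary slackness (lambda_i * g_i(x) = 0 for all i): FAILS

Verdict: the first failing condition is complementary_slackness -> comp.

comp


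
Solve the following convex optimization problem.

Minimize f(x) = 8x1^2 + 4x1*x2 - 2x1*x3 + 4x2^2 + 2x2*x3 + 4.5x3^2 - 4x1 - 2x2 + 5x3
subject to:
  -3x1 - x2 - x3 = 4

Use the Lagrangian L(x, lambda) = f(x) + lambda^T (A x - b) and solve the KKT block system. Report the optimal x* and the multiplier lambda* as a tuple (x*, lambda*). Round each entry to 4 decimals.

Form the Lagrangian:
  L(x, lambda) = (1/2) x^T Q x + c^T x + lambda^T (A x - b)
Stationarity (grad_x L = 0): Q x + c + A^T lambda = 0.
Primal feasibility: A x = b.

This gives the KKT block system:
  [ Q   A^T ] [ x     ]   [-c ]
  [ A    0  ] [ lambda ] = [ b ]

Solving the linear system:
  x*      = (-1.0087, 0.4797, -1.4535)
  lambda* = (-5.1047)
  f(x*)   = 8.1134

x* = (-1.0087, 0.4797, -1.4535), lambda* = (-5.1047)


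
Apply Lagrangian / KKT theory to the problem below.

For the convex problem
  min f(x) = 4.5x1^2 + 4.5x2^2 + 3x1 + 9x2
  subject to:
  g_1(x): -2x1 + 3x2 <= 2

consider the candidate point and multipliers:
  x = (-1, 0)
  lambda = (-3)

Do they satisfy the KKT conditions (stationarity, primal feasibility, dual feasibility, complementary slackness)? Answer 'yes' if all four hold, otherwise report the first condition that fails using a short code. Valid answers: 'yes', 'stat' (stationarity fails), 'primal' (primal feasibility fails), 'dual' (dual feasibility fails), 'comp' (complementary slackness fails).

Gradient of f: grad f(x) = Q x + c = (-6, 9)
Constraint values g_i(x) = a_i^T x - b_i:
  g_1((-1, 0)) = 0
Stationarity residual: grad f(x) + sum_i lambda_i a_i = (0, 0)
  -> stationarity OK
Primal feasibility (all g_i <= 0): OK
Dual feasibility (all lambda_i >= 0): FAILS
Complementary slackness (lambda_i * g_i(x) = 0 for all i): OK

Verdict: the first failing condition is dual_feasibility -> dual.

dual


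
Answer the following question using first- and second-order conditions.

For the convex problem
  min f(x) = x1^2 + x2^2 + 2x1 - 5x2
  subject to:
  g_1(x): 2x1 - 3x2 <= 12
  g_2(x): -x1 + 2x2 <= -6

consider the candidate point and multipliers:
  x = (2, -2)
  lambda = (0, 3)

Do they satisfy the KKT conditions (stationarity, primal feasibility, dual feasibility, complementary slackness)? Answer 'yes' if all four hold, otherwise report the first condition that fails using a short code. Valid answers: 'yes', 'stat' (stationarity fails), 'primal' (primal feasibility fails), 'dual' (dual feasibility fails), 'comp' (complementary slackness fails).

Gradient of f: grad f(x) = Q x + c = (6, -9)
Constraint values g_i(x) = a_i^T x - b_i:
  g_1((2, -2)) = -2
  g_2((2, -2)) = 0
Stationarity residual: grad f(x) + sum_i lambda_i a_i = (3, -3)
  -> stationarity FAILS
Primal feasibility (all g_i <= 0): OK
Dual feasibility (all lambda_i >= 0): OK
Complementary slackness (lambda_i * g_i(x) = 0 for all i): OK

Verdict: the first failing condition is stationarity -> stat.

stat


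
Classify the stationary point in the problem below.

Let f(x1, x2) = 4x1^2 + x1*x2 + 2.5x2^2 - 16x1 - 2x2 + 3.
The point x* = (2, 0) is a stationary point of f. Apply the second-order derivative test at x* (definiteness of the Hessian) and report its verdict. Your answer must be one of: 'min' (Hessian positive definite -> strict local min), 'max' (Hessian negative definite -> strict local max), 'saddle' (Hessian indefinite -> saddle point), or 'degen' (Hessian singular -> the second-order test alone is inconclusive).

Compute the Hessian H = grad^2 f:
  H = [[8, 1], [1, 5]]
Verify stationarity: grad f(x*) = H x* + g = (0, 0).
Eigenvalues of H: 4.6972, 8.3028.
Both eigenvalues > 0, so H is positive definite -> x* is a strict local min.

min


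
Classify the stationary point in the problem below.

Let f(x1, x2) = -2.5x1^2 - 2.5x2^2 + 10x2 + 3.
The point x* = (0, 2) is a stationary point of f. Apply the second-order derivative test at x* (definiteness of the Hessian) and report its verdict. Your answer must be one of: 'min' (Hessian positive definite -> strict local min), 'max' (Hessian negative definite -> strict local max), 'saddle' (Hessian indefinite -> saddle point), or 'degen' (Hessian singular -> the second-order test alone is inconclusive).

Compute the Hessian H = grad^2 f:
  H = [[-5, 0], [0, -5]]
Verify stationarity: grad f(x*) = H x* + g = (0, 0).
Eigenvalues of H: -5, -5.
Both eigenvalues < 0, so H is negative definite -> x* is a strict local max.

max


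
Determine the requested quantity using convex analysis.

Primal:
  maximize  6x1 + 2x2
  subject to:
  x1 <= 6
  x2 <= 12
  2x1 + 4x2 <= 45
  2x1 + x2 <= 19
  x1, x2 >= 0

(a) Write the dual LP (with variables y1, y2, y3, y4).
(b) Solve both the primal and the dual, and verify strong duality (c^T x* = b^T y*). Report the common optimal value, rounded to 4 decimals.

The standard primal-dual pair for 'max c^T x s.t. A x <= b, x >= 0' is:
  Dual:  min b^T y  s.t.  A^T y >= c,  y >= 0.

So the dual LP is:
  minimize  6y1 + 12y2 + 45y3 + 19y4
  subject to:
    y1 + 2y3 + 2y4 >= 6
    y2 + 4y3 + y4 >= 2
    y1, y2, y3, y4 >= 0

Solving the primal: x* = (6, 7).
  primal value c^T x* = 50.
Solving the dual: y* = (2, 0, 0, 2).
  dual value b^T y* = 50.
Strong duality: c^T x* = b^T y*. Confirmed.

50


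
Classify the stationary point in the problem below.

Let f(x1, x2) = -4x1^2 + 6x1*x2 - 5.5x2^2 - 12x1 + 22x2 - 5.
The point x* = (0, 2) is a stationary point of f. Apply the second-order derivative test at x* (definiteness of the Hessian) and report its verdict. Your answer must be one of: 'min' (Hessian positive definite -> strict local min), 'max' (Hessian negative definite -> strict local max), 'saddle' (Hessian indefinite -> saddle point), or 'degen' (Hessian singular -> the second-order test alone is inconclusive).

Compute the Hessian H = grad^2 f:
  H = [[-8, 6], [6, -11]]
Verify stationarity: grad f(x*) = H x* + g = (0, 0).
Eigenvalues of H: -15.6847, -3.3153.
Both eigenvalues < 0, so H is negative definite -> x* is a strict local max.

max


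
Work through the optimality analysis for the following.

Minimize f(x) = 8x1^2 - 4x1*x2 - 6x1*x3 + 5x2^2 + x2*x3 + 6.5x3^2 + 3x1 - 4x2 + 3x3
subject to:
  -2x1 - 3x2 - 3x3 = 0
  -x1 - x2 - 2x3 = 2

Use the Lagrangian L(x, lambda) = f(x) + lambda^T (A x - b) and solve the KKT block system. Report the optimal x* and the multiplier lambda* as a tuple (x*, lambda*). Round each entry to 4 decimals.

Form the Lagrangian:
  L(x, lambda) = (1/2) x^T Q x + c^T x + lambda^T (A x - b)
Stationarity (grad_x L = 0): Q x + c + A^T lambda = 0.
Primal feasibility: A x = b.

This gives the KKT block system:
  [ Q   A^T ] [ x     ]   [-c ]
  [ A    0  ] [ lambda ] = [ b ]

Solving the linear system:
  x*      = (-0.3668, 2.1223, -1.8777)
  lambda* = (16.9039, -33.8996)
  f(x*)   = 26.2882

x* = (-0.3668, 2.1223, -1.8777), lambda* = (16.9039, -33.8996)


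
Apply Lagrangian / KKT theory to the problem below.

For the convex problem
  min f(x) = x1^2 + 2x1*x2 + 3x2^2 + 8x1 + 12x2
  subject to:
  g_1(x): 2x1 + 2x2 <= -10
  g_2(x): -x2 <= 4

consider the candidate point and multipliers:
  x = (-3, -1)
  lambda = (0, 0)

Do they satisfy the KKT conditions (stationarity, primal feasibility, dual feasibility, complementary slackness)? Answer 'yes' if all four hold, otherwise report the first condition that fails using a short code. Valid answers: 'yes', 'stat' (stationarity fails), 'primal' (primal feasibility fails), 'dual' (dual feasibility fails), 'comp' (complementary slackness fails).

Gradient of f: grad f(x) = Q x + c = (0, 0)
Constraint values g_i(x) = a_i^T x - b_i:
  g_1((-3, -1)) = 2
  g_2((-3, -1)) = -3
Stationarity residual: grad f(x) + sum_i lambda_i a_i = (0, 0)
  -> stationarity OK
Primal feasibility (all g_i <= 0): FAILS
Dual feasibility (all lambda_i >= 0): OK
Complementary slackness (lambda_i * g_i(x) = 0 for all i): OK

Verdict: the first failing condition is primal_feasibility -> primal.

primal


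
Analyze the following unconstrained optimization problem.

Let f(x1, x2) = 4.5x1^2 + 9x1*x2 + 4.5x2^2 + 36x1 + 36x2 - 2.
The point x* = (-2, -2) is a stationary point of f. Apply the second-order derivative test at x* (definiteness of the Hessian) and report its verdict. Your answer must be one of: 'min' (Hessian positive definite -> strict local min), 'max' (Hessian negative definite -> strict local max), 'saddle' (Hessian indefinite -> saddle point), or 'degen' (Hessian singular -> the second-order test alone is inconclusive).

Compute the Hessian H = grad^2 f:
  H = [[9, 9], [9, 9]]
Verify stationarity: grad f(x*) = H x* + g = (0, 0).
Eigenvalues of H: 0, 18.
H has a zero eigenvalue (singular; positive semidefinite but not definite), so H is neither positive definite, negative definite, nor indefinite. The second-order test alone is inconclusive -> degen.
(Indeed, f is constant along the null direction of H through x*, so x* is not a strict local extremum.)

degen


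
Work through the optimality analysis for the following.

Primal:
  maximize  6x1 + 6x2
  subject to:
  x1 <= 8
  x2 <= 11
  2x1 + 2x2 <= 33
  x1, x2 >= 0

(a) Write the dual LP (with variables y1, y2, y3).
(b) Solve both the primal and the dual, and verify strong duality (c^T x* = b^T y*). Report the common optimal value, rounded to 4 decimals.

The standard primal-dual pair for 'max c^T x s.t. A x <= b, x >= 0' is:
  Dual:  min b^T y  s.t.  A^T y >= c,  y >= 0.

So the dual LP is:
  minimize  8y1 + 11y2 + 33y3
  subject to:
    y1 + 2y3 >= 6
    y2 + 2y3 >= 6
    y1, y2, y3 >= 0

Solving the primal: x* = (5.5, 11).
  primal value c^T x* = 99.
Solving the dual: y* = (0, 0, 3).
  dual value b^T y* = 99.
Strong duality: c^T x* = b^T y*. Confirmed.

99


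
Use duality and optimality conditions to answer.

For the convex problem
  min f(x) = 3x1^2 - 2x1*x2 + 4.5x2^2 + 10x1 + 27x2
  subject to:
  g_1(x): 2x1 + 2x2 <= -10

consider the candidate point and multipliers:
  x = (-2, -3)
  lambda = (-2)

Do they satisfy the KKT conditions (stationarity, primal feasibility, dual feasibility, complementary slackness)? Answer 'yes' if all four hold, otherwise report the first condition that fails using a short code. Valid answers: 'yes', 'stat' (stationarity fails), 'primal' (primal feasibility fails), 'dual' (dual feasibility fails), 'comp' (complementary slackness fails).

Gradient of f: grad f(x) = Q x + c = (4, 4)
Constraint values g_i(x) = a_i^T x - b_i:
  g_1((-2, -3)) = 0
Stationarity residual: grad f(x) + sum_i lambda_i a_i = (0, 0)
  -> stationarity OK
Primal feasibility (all g_i <= 0): OK
Dual feasibility (all lambda_i >= 0): FAILS
Complementary slackness (lambda_i * g_i(x) = 0 for all i): OK

Verdict: the first failing condition is dual_feasibility -> dual.

dual


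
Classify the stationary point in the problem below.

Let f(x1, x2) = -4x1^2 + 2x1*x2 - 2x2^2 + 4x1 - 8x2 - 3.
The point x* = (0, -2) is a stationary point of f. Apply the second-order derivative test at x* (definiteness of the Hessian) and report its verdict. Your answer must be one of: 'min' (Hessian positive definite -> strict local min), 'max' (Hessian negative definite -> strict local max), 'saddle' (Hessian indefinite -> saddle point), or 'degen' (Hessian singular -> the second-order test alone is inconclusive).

Compute the Hessian H = grad^2 f:
  H = [[-8, 2], [2, -4]]
Verify stationarity: grad f(x*) = H x* + g = (0, 0).
Eigenvalues of H: -8.8284, -3.1716.
Both eigenvalues < 0, so H is negative definite -> x* is a strict local max.

max


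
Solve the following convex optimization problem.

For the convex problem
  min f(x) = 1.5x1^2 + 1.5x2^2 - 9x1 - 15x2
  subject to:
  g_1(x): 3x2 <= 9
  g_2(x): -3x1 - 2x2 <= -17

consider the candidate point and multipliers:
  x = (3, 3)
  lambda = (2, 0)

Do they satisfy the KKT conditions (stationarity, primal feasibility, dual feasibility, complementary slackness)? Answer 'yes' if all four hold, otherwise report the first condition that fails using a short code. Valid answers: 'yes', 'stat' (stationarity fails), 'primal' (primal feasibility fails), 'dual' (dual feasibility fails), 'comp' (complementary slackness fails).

Gradient of f: grad f(x) = Q x + c = (0, -6)
Constraint values g_i(x) = a_i^T x - b_i:
  g_1((3, 3)) = 0
  g_2((3, 3)) = 2
Stationarity residual: grad f(x) + sum_i lambda_i a_i = (0, 0)
  -> stationarity OK
Primal feasibility (all g_i <= 0): FAILS
Dual feasibility (all lambda_i >= 0): OK
Complementary slackness (lambda_i * g_i(x) = 0 for all i): OK

Verdict: the first failing condition is primal_feasibility -> primal.

primal


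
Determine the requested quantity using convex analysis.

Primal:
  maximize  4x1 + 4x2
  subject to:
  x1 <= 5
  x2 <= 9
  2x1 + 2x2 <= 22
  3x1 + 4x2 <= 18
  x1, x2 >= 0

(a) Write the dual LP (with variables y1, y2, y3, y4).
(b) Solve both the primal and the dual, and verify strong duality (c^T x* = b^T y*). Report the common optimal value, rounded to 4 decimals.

The standard primal-dual pair for 'max c^T x s.t. A x <= b, x >= 0' is:
  Dual:  min b^T y  s.t.  A^T y >= c,  y >= 0.

So the dual LP is:
  minimize  5y1 + 9y2 + 22y3 + 18y4
  subject to:
    y1 + 2y3 + 3y4 >= 4
    y2 + 2y3 + 4y4 >= 4
    y1, y2, y3, y4 >= 0

Solving the primal: x* = (5, 0.75).
  primal value c^T x* = 23.
Solving the dual: y* = (1, 0, 0, 1).
  dual value b^T y* = 23.
Strong duality: c^T x* = b^T y*. Confirmed.

23


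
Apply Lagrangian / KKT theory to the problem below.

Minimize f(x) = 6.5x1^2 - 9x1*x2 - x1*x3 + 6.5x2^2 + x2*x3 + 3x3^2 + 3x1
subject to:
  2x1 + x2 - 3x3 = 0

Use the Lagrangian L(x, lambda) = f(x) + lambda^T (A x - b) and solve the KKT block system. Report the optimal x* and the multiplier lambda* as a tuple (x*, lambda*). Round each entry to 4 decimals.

Form the Lagrangian:
  L(x, lambda) = (1/2) x^T Q x + c^T x + lambda^T (A x - b)
Stationarity (grad_x L = 0): Q x + c + A^T lambda = 0.
Primal feasibility: A x = b.

This gives the KKT block system:
  [ Q   A^T ] [ x     ]   [-c ]
  [ A    0  ] [ lambda ] = [ b ]

Solving the linear system:
  x*      = (-0.2835, -0.1451, -0.2374)
  lambda* = (-0.4286)
  f(x*)   = -0.4253

x* = (-0.2835, -0.1451, -0.2374), lambda* = (-0.4286)


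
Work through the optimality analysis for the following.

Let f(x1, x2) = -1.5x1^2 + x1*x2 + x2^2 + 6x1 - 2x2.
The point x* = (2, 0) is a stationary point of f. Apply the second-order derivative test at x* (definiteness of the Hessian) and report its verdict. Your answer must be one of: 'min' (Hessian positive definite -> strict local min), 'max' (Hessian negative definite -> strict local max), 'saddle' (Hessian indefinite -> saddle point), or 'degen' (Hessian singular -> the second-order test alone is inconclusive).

Compute the Hessian H = grad^2 f:
  H = [[-3, 1], [1, 2]]
Verify stationarity: grad f(x*) = H x* + g = (0, 0).
Eigenvalues of H: -3.1926, 2.1926.
Eigenvalues have mixed signs, so H is indefinite -> x* is a saddle point.

saddle


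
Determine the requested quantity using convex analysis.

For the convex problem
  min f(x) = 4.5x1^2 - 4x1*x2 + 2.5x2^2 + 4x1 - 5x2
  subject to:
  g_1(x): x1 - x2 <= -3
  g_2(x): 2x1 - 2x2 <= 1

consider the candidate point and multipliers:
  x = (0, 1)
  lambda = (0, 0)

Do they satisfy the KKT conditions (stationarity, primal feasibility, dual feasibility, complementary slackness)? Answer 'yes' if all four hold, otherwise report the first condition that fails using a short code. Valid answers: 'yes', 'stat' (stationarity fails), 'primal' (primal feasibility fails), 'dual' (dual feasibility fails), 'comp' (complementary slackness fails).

Gradient of f: grad f(x) = Q x + c = (0, 0)
Constraint values g_i(x) = a_i^T x - b_i:
  g_1((0, 1)) = 2
  g_2((0, 1)) = -3
Stationarity residual: grad f(x) + sum_i lambda_i a_i = (0, 0)
  -> stationarity OK
Primal feasibility (all g_i <= 0): FAILS
Dual feasibility (all lambda_i >= 0): OK
Complementary slackness (lambda_i * g_i(x) = 0 for all i): OK

Verdict: the first failing condition is primal_feasibility -> primal.

primal


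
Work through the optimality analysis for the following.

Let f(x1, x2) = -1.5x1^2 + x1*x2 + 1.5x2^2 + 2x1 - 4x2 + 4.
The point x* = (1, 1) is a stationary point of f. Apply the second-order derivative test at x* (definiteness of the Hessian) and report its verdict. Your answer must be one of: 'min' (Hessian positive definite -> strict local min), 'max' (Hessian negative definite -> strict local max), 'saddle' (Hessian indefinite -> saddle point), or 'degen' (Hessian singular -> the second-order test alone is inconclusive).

Compute the Hessian H = grad^2 f:
  H = [[-3, 1], [1, 3]]
Verify stationarity: grad f(x*) = H x* + g = (0, 0).
Eigenvalues of H: -3.1623, 3.1623.
Eigenvalues have mixed signs, so H is indefinite -> x* is a saddle point.

saddle


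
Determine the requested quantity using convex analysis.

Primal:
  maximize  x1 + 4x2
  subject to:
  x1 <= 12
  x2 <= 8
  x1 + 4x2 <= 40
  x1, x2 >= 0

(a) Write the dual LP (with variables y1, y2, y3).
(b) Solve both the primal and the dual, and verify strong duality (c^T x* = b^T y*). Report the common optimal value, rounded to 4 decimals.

The standard primal-dual pair for 'max c^T x s.t. A x <= b, x >= 0' is:
  Dual:  min b^T y  s.t.  A^T y >= c,  y >= 0.

So the dual LP is:
  minimize  12y1 + 8y2 + 40y3
  subject to:
    y1 + y3 >= 1
    y2 + 4y3 >= 4
    y1, y2, y3 >= 0

Solving the primal: x* = (8, 8).
  primal value c^T x* = 40.
Solving the dual: y* = (0, 0, 1).
  dual value b^T y* = 40.
Strong duality: c^T x* = b^T y*. Confirmed.

40


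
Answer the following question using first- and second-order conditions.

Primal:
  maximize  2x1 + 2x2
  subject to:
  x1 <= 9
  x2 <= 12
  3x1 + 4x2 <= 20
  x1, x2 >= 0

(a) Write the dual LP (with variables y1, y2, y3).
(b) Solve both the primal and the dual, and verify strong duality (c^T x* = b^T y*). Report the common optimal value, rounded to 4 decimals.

The standard primal-dual pair for 'max c^T x s.t. A x <= b, x >= 0' is:
  Dual:  min b^T y  s.t.  A^T y >= c,  y >= 0.

So the dual LP is:
  minimize  9y1 + 12y2 + 20y3
  subject to:
    y1 + 3y3 >= 2
    y2 + 4y3 >= 2
    y1, y2, y3 >= 0

Solving the primal: x* = (6.6667, 0).
  primal value c^T x* = 13.3333.
Solving the dual: y* = (0, 0, 0.6667).
  dual value b^T y* = 13.3333.
Strong duality: c^T x* = b^T y*. Confirmed.

13.3333


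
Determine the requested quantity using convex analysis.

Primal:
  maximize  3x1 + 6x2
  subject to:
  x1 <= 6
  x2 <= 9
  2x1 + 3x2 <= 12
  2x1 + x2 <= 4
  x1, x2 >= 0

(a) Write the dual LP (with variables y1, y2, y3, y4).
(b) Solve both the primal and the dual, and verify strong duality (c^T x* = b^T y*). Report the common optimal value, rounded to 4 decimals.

The standard primal-dual pair for 'max c^T x s.t. A x <= b, x >= 0' is:
  Dual:  min b^T y  s.t.  A^T y >= c,  y >= 0.

So the dual LP is:
  minimize  6y1 + 9y2 + 12y3 + 4y4
  subject to:
    y1 + 2y3 + 2y4 >= 3
    y2 + 3y3 + y4 >= 6
    y1, y2, y3, y4 >= 0

Solving the primal: x* = (0, 4).
  primal value c^T x* = 24.
Solving the dual: y* = (0, 0, 0, 6).
  dual value b^T y* = 24.
Strong duality: c^T x* = b^T y*. Confirmed.

24


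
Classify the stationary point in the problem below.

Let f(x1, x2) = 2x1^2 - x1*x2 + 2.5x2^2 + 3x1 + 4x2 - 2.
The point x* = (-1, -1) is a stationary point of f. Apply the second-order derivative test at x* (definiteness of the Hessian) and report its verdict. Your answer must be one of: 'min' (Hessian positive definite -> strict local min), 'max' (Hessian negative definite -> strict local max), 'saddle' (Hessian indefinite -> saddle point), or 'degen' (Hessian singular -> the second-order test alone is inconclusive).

Compute the Hessian H = grad^2 f:
  H = [[4, -1], [-1, 5]]
Verify stationarity: grad f(x*) = H x* + g = (0, 0).
Eigenvalues of H: 3.382, 5.618.
Both eigenvalues > 0, so H is positive definite -> x* is a strict local min.

min


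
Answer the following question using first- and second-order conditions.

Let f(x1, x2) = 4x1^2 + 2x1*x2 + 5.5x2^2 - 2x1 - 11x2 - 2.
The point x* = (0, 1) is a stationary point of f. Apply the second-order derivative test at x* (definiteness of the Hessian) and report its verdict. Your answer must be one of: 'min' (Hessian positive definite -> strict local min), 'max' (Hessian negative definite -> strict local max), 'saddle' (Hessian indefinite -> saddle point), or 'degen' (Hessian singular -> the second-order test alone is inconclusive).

Compute the Hessian H = grad^2 f:
  H = [[8, 2], [2, 11]]
Verify stationarity: grad f(x*) = H x* + g = (0, 0).
Eigenvalues of H: 7, 12.
Both eigenvalues > 0, so H is positive definite -> x* is a strict local min.

min


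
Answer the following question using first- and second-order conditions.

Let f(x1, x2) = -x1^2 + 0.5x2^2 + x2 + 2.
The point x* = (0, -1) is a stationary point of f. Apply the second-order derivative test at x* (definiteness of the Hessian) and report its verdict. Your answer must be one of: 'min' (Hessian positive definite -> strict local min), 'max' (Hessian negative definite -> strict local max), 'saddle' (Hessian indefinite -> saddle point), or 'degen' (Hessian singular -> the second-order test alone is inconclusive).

Compute the Hessian H = grad^2 f:
  H = [[-2, 0], [0, 1]]
Verify stationarity: grad f(x*) = H x* + g = (0, 0).
Eigenvalues of H: -2, 1.
Eigenvalues have mixed signs, so H is indefinite -> x* is a saddle point.

saddle


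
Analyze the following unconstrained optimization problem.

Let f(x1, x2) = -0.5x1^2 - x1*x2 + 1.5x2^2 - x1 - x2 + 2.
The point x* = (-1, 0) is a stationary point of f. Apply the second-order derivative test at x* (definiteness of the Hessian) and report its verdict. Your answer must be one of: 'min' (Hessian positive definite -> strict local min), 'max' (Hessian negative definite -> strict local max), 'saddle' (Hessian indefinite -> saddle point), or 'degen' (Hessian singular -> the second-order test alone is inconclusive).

Compute the Hessian H = grad^2 f:
  H = [[-1, -1], [-1, 3]]
Verify stationarity: grad f(x*) = H x* + g = (0, 0).
Eigenvalues of H: -1.2361, 3.2361.
Eigenvalues have mixed signs, so H is indefinite -> x* is a saddle point.

saddle


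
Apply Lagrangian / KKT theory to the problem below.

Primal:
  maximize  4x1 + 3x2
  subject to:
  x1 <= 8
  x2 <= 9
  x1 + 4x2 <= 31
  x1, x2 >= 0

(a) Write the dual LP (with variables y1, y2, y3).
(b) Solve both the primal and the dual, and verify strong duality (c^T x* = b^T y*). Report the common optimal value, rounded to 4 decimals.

The standard primal-dual pair for 'max c^T x s.t. A x <= b, x >= 0' is:
  Dual:  min b^T y  s.t.  A^T y >= c,  y >= 0.

So the dual LP is:
  minimize  8y1 + 9y2 + 31y3
  subject to:
    y1 + y3 >= 4
    y2 + 4y3 >= 3
    y1, y2, y3 >= 0

Solving the primal: x* = (8, 5.75).
  primal value c^T x* = 49.25.
Solving the dual: y* = (3.25, 0, 0.75).
  dual value b^T y* = 49.25.
Strong duality: c^T x* = b^T y*. Confirmed.

49.25


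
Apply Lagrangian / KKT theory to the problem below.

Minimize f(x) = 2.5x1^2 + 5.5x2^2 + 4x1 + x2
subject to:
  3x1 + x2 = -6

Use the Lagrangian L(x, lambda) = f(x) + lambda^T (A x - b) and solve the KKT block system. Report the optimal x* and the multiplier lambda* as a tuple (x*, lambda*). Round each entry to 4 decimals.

Form the Lagrangian:
  L(x, lambda) = (1/2) x^T Q x + c^T x + lambda^T (A x - b)
Stationarity (grad_x L = 0): Q x + c + A^T lambda = 0.
Primal feasibility: A x = b.

This gives the KKT block system:
  [ Q   A^T ] [ x     ]   [-c ]
  [ A    0  ] [ lambda ] = [ b ]

Solving the linear system:
  x*      = (-1.9135, -0.2596)
  lambda* = (1.8558)
  f(x*)   = 1.6106

x* = (-1.9135, -0.2596), lambda* = (1.8558)


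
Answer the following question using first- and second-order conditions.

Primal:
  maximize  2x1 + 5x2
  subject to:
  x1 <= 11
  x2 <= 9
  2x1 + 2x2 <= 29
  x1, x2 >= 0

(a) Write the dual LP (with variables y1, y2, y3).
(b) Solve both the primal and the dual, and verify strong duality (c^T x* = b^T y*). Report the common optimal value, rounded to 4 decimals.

The standard primal-dual pair for 'max c^T x s.t. A x <= b, x >= 0' is:
  Dual:  min b^T y  s.t.  A^T y >= c,  y >= 0.

So the dual LP is:
  minimize  11y1 + 9y2 + 29y3
  subject to:
    y1 + 2y3 >= 2
    y2 + 2y3 >= 5
    y1, y2, y3 >= 0

Solving the primal: x* = (5.5, 9).
  primal value c^T x* = 56.
Solving the dual: y* = (0, 3, 1).
  dual value b^T y* = 56.
Strong duality: c^T x* = b^T y*. Confirmed.

56


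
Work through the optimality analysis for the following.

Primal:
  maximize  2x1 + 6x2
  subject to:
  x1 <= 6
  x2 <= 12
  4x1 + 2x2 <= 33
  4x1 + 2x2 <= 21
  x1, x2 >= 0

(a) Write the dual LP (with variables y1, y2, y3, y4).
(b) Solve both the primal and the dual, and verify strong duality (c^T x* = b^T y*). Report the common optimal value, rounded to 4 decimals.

The standard primal-dual pair for 'max c^T x s.t. A x <= b, x >= 0' is:
  Dual:  min b^T y  s.t.  A^T y >= c,  y >= 0.

So the dual LP is:
  minimize  6y1 + 12y2 + 33y3 + 21y4
  subject to:
    y1 + 4y3 + 4y4 >= 2
    y2 + 2y3 + 2y4 >= 6
    y1, y2, y3, y4 >= 0

Solving the primal: x* = (0, 10.5).
  primal value c^T x* = 63.
Solving the dual: y* = (0, 0, 0, 3).
  dual value b^T y* = 63.
Strong duality: c^T x* = b^T y*. Confirmed.

63


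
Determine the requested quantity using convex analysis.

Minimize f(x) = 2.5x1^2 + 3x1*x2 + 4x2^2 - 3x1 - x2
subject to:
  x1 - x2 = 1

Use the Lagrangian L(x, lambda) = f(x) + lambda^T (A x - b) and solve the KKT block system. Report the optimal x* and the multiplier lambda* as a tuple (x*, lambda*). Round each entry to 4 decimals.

Form the Lagrangian:
  L(x, lambda) = (1/2) x^T Q x + c^T x + lambda^T (A x - b)
Stationarity (grad_x L = 0): Q x + c + A^T lambda = 0.
Primal feasibility: A x = b.

This gives the KKT block system:
  [ Q   A^T ] [ x     ]   [-c ]
  [ A    0  ] [ lambda ] = [ b ]

Solving the linear system:
  x*      = (0.7895, -0.2105)
  lambda* = (-0.3158)
  f(x*)   = -0.9211

x* = (0.7895, -0.2105), lambda* = (-0.3158)


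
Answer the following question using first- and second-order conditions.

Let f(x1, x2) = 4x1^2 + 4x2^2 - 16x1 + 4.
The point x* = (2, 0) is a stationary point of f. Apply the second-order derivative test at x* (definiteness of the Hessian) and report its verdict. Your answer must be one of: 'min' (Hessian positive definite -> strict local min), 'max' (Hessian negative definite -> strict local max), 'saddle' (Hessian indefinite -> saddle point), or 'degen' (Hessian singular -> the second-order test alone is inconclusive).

Compute the Hessian H = grad^2 f:
  H = [[8, 0], [0, 8]]
Verify stationarity: grad f(x*) = H x* + g = (0, 0).
Eigenvalues of H: 8, 8.
Both eigenvalues > 0, so H is positive definite -> x* is a strict local min.

min


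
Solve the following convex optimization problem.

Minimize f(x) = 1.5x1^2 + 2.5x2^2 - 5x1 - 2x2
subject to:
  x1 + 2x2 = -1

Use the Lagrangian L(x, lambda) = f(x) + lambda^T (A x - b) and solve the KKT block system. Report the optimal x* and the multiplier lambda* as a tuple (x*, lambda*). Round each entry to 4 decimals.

Form the Lagrangian:
  L(x, lambda) = (1/2) x^T Q x + c^T x + lambda^T (A x - b)
Stationarity (grad_x L = 0): Q x + c + A^T lambda = 0.
Primal feasibility: A x = b.

This gives the KKT block system:
  [ Q   A^T ] [ x     ]   [-c ]
  [ A    0  ] [ lambda ] = [ b ]

Solving the linear system:
  x*      = (0.6471, -0.8235)
  lambda* = (3.0588)
  f(x*)   = 0.7353

x* = (0.6471, -0.8235), lambda* = (3.0588)


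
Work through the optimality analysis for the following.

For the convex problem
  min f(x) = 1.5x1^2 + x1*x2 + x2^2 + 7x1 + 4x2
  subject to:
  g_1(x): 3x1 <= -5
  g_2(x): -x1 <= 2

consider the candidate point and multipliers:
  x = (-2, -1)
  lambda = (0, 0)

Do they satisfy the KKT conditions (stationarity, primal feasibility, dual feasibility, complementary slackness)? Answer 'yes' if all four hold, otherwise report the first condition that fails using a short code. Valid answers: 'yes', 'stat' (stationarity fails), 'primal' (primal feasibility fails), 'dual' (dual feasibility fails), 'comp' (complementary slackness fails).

Gradient of f: grad f(x) = Q x + c = (0, 0)
Constraint values g_i(x) = a_i^T x - b_i:
  g_1((-2, -1)) = -1
  g_2((-2, -1)) = 0
Stationarity residual: grad f(x) + sum_i lambda_i a_i = (0, 0)
  -> stationarity OK
Primal feasibility (all g_i <= 0): OK
Dual feasibility (all lambda_i >= 0): OK
Complementary slackness (lambda_i * g_i(x) = 0 for all i): OK

Verdict: yes, KKT holds.

yes


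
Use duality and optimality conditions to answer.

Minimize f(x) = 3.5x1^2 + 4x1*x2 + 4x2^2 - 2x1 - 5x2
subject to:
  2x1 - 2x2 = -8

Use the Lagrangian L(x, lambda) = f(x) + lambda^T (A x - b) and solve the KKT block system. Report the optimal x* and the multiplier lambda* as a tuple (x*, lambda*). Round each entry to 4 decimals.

Form the Lagrangian:
  L(x, lambda) = (1/2) x^T Q x + c^T x + lambda^T (A x - b)
Stationarity (grad_x L = 0): Q x + c + A^T lambda = 0.
Primal feasibility: A x = b.

This gives the KKT block system:
  [ Q   A^T ] [ x     ]   [-c ]
  [ A    0  ] [ lambda ] = [ b ]

Solving the linear system:
  x*      = (-1.7826, 2.2174)
  lambda* = (2.8043)
  f(x*)   = 7.4565

x* = (-1.7826, 2.2174), lambda* = (2.8043)


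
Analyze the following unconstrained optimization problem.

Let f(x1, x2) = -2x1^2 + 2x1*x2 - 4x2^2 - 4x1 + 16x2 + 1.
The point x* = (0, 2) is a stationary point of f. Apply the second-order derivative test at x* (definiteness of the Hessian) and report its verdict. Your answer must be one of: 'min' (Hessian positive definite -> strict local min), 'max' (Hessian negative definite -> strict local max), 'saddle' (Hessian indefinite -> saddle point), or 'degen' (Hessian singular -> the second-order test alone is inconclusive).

Compute the Hessian H = grad^2 f:
  H = [[-4, 2], [2, -8]]
Verify stationarity: grad f(x*) = H x* + g = (0, 0).
Eigenvalues of H: -8.8284, -3.1716.
Both eigenvalues < 0, so H is negative definite -> x* is a strict local max.

max


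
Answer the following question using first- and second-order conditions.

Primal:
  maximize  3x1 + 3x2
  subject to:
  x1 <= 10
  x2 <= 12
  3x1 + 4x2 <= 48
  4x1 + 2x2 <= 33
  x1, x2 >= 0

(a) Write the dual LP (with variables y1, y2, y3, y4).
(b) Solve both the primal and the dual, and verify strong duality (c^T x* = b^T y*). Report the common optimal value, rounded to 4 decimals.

The standard primal-dual pair for 'max c^T x s.t. A x <= b, x >= 0' is:
  Dual:  min b^T y  s.t.  A^T y >= c,  y >= 0.

So the dual LP is:
  minimize  10y1 + 12y2 + 48y3 + 33y4
  subject to:
    y1 + 3y3 + 4y4 >= 3
    y2 + 4y3 + 2y4 >= 3
    y1, y2, y3, y4 >= 0

Solving the primal: x* = (3.6, 9.3).
  primal value c^T x* = 38.7.
Solving the dual: y* = (0, 0, 0.6, 0.3).
  dual value b^T y* = 38.7.
Strong duality: c^T x* = b^T y*. Confirmed.

38.7
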